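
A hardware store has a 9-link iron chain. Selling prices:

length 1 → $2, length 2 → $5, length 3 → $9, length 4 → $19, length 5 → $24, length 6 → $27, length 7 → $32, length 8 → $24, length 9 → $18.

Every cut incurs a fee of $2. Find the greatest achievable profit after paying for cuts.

41

Let v[k] be the best obtainable value from length k. For each k, try every first piece i and keep the best of price[i] + v[k−i] minus the 2 cut fee when i<k.
v[1] = 2
v[2] = 5
v[3] = 9
v[4] = 19
v[5] = 24
v[6] = 27
v[7] = 32
v[8] = 36  (first piece 4, then v[4]=19)
v[9] = 41  (first piece 4, then v[5]=24)
One optimal plan: pieces 5 + 4 (1 cut) → $43 − $2 = $41.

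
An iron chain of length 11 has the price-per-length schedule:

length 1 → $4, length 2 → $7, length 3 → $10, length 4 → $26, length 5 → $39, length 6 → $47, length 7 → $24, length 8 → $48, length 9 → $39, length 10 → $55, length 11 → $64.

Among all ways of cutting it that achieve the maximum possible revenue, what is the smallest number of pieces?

2

Consider every possible first cut. r[k] is the best of p[i]+r[k−i] over all sellable i≤k.
r[1] = 4
r[2] = 8  (first piece 1, then r[1]=4)
r[3] = 12  (first piece 1, then r[2]=8)
r[4] = 26
r[5] = 39
r[6] = 47
r[7] = 51  (first piece 1, then r[6]=47)
r[8] = 55  (first piece 1, then r[7]=51)
r[9] = 65  (first piece 4, then r[5]=39)
r[10] = 78  (first piece 5, then r[5]=39)
r[11] = 86  (first piece 5, then r[6]=47)
Maximum revenue is $86.
Now minimize piece count subject to staying optimal: for each k, pieces[k] = 1 + min over i with p[i]+r[k−i]=r[k] of pieces[k−i].
pieces[8] = 3
pieces[9] = 2
pieces[10] = 2
pieces[11] = 2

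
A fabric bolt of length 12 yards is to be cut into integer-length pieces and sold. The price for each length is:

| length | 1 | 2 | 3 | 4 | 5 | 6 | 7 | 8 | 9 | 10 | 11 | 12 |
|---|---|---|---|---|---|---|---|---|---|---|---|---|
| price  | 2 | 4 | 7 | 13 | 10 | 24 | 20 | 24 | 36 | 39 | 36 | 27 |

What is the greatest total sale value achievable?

48

Consider every possible first cut. best[k] is the best of p[i]+best[k−i] over all sellable i≤k.
best[1] = 2
best[2] = max(2+2, 4+0) = 4
best[3] = max(2+4, 4+2, 7+0) = 7
best[4] = max(2+7, 4+4, 7+2, 13+0) = 13
best[5] = max(2+13, 4+7, 7+4, 13+2, 10+0) = 15
best[6] = max(2+15, 4+13, 7+7, 13+4, 10+2, 24+0) = 24
best[7] = max(2+24, 4+15, 7+13, …, 24+2, 20+0) = 26
best[8] = max(2+26, 4+24, 7+15, …, 20+2, 24+0) = 28
best[9] = max(2+28, 4+26, 7+24, …, 24+2, 36+0) = 36
best[10] = max(2+36, 4+28, 7+26, …, 36+2, 39+0) = 39
best[11] = max(2+39, 4+36, 7+28, …, 39+2, 36+0) = 41
best[12] = max(2+41, 4+39, 7+36, …, 36+2, 27+0) = 48
One optimal cutting: 6 + 6 → $24 + $24 = $48.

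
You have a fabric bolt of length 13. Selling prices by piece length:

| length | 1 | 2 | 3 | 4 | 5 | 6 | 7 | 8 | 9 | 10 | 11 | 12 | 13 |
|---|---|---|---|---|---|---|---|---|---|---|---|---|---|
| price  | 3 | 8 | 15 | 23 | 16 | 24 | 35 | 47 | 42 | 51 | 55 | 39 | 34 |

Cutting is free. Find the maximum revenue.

Consider every possible first cut. best[k] is the best of p[i]+best[k−i] over all sellable i≤k.
best[1] = 3
best[2] = 8
best[3] = 15
best[4] = 23
best[5] = 26  (first piece 1, then best[4]=23)
best[6] = 31  (first piece 2, then best[4]=23)
best[7] = 38  (first piece 3, then best[4]=23)
best[8] = 47
best[9] = 50  (first piece 1, then best[8]=47)
best[10] = 55  (first piece 2, then best[8]=47)
best[11] = 62  (first piece 3, then best[8]=47)
best[12] = 70  (first piece 4, then best[8]=47)
best[13] = 73  (first piece 1, then best[12]=70)
One optimal cutting: 8 + 4 + 1 → $47 + $23 + $3 = $73.

73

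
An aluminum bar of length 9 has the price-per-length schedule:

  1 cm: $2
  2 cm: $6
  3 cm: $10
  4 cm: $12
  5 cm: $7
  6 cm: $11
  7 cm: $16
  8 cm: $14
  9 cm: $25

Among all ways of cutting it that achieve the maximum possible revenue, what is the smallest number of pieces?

Let r[k] be the best obtainable value from length k. For each k, try every first piece i and keep the best of price[i] + r[k−i].
r[1] = 2
r[2] = 6
r[3] = 10
r[4] = 12  (first piece 1, then r[3]=10)
r[5] = 16  (first piece 2, then r[3]=10)
r[6] = 20  (first piece 3, then r[3]=10)
r[7] = 22  (first piece 1, then r[6]=20)
r[8] = 26  (first piece 2, then r[6]=20)
r[9] = 30  (first piece 3, then r[6]=20)
Maximum revenue is $30.
Now minimize piece count subject to staying optimal: for each k, pieces[k] = 1 + min over i with p[i]+r[k−i]=r[k] of pieces[k−i].
pieces[6] = 2
pieces[7] = 2
pieces[8] = 3
pieces[9] = 3

3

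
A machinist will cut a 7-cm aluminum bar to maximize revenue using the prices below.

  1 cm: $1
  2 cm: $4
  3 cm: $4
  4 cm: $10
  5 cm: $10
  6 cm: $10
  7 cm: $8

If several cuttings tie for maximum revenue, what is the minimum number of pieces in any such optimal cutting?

3

Consider every possible first cut. r[k] is the best of p[i]+r[k−i] over all sellable i≤k.
r[1] = 1
r[2] = max(1+1, 4+0) = 4
r[3] = max(1+4, 4+1, 4+0) = 5
r[4] = max(1+5, 4+4, 4+1, 10+0) = 10
r[5] = max(1+10, 4+5, 4+4, 10+1, 10+0) = 11
r[6] = max(1+11, 4+10, 4+5, 10+4, 10+1, 10+0) = 14
r[7] = max(1+14, 4+11, 4+10, …, 10+1, 8+0) = 15
Maximum revenue is $15.
Now minimize piece count subject to staying optimal: for each k, pieces[k] = 1 + min over i with p[i]+r[k−i]=r[k] of pieces[k−i].
pieces[4] = 1
pieces[5] = 2
pieces[6] = 2
pieces[7] = 3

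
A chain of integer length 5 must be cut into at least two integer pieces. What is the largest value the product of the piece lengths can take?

Let m[k] be the best product for length k (with at least one cut). For each first piece i, the rest contributes max(k−i, m[k−i]).
m[2] = 1×max(1,0) = 1×1 = 1
m[3] = 1×max(2,1) = 1×2 = 2
m[4] = 2×max(2,1) = 2×2 = 4
m[5] = 2×max(3,2) = 2×3 = 6
One optimal split: 3 + 2; product 3×2 = 6.

6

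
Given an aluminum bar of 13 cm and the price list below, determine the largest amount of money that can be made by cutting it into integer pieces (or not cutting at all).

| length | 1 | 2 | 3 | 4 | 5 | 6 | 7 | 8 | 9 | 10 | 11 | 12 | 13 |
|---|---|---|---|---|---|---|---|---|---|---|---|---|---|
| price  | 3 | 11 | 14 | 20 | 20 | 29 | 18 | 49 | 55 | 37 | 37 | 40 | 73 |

77

Build R[k] bottom-up: R[k] = max over allowed piece i of (p[i] + R[k−i]).
R[1] = 3
R[2] = 11
R[3] = 14  (first piece 1, then R[2]=11)
R[4] = 22  (first piece 2, then R[2]=11)
R[5] = 25  (first piece 1, then R[4]=22)
R[6] = 33  (first piece 2, then R[4]=22)
R[7] = 36  (first piece 1, then R[6]=33)
R[8] = 49
R[9] = 55
R[10] = 60  (first piece 2, then R[8]=49)
R[11] = 66  (first piece 2, then R[9]=55)
R[12] = 71  (first piece 2, then R[10]=60)
R[13] = 77  (first piece 2, then R[11]=66)
One optimal cutting: 9 + 2 + 2 → $55 + $11 + $11 = $77.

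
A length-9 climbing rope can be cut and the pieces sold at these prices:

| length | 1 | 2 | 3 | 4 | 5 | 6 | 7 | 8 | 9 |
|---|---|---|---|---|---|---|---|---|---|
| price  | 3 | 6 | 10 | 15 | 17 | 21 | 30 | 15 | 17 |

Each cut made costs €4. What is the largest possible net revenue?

Build r[k] bottom-up: r[k] = max over allowed piece i of (p[i] + r[k−i]) − 4 per cut.
r[1] = 3
r[2] = max(3+3-4, 6+0) = 6
r[3] = max(3+6-4, 6+3-4, 10+0) = 10
r[4] = max(3+10-4, 6+6-4, 10+3-4, 15+0) = 15
r[5] = max(3+15-4, 6+10-4, 10+6-4, 15+3-4, 17+0) = 17
r[6] = max(3+17-4, 6+15-4, 10+10-4, 15+6-4, 17+3-4, 21+0) = 21
r[7] = max(3+21-4, 6+17-4, 10+15-4, …, 21+3-4, 30+0) = 30
r[8] = max(3+30-4, 6+21-4, 10+17-4, …, 30+3-4, 15+0) = 29
r[9] = max(3+29-4, 6+30-4, 10+21-4, …, 15+3-4, 17+0) = 32
One optimal plan: pieces 7 + 2 (1 cut) → €36 − €4 = €32.

32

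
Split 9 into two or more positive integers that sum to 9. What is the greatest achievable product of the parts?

27

Let f[k] be the best product for length k (with at least one cut). For each first piece i, the rest contributes max(k−i, f[k−i]).
f[2] = 1*max(1,0) = 1*1 = 1
f[3] = 1*max(2,1) = 1*2 = 2
f[4] = 2*max(2,1) = 2*2 = 4
f[5] = 2*max(3,2) = 2*3 = 6
f[6] = 3*max(3,2) = 3*3 = 9
f[7] = 2*max(5,6) = 2*6 = 12
f[8] = 2*max(6,9) = 2*9 = 18
f[9] = 3*max(6,9) = 3*9 = 27
One optimal split: 3 + 3 + 3; product 3*3*3 = 27.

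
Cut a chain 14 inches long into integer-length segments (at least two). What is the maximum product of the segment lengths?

162

Define P[k] = max over 1≤i<k of i · max(k−i, P[k−i]); the inner max lets the remainder stay uncut if that's better.
P[2] = 1·max(1,0) = 1·1 = 1
P[3] = 1·max(2,1) = 1·2 = 2
P[4] = 2·max(2,1) = 2·2 = 4
P[5] = 2·max(3,2) = 2·3 = 6
P[6] = 3·max(3,2) = 3·3 = 9
P[7] = 2·max(5,6) = 2·6 = 12
P[8] = 2·max(6,9) = 2·9 = 18
P[9] = 3·max(6,9) = 3·9 = 27
P[10] = 2·max(8,18) = 2·18 = 36
P[11] = 2·max(9,27) = 2·27 = 54
P[12] = 3·max(9,27) = 3·27 = 81
P[13] = 2·max(11,54) = 2·54 = 108
P[14] = 2·max(12,81) = 2·81 = 162
One optimal split: 3 + 3 + 3 + 3 + 2; product 3·3·3·3·2 = 162.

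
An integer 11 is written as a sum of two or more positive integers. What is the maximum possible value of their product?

54

Define g[k] = max over 1≤i<k of i · max(k−i, g[k−i]); the inner max lets the remainder stay uncut if that's better.
g[2] = 1×max(1,0) = 1×1 = 1
g[3] = max(1×2, 2×1) = 2
g[4] = max(1×3, 2×2, 3×1) = 4
g[5] = max(1×4, 2×3, 3×2, 4×1) = 6
g[6] = max(1×6, 2×4, 3×3, 4×2, 5×1) = 9
g[7] = max(1×9, 2×6, 3×4, 4×3, 5×2, 6×1) = 12
g[8] = max(1×12, 2×9, 3×6, …, 6×2, 7×1) = 18
g[9] = max(1×18, 2×12, 3×9, …, 7×2, 8×1) = 27
g[10] = max(1×27, 2×18, 3×12, …, 8×2, 9×1) = 36
g[11] = max(1×36, 2×27, 3×18, …, 9×2, 10×1) = 54
One optimal split: 3 + 3 + 3 + 2; product 3×3×3×2 = 54.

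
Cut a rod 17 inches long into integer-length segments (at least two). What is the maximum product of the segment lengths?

Fill prod[k] for k=2..17: at each k try every first piece i and multiply by the better of (k−i) uncut or prod[k−i].
prod[2] = 1*max(1,0) = 1*1 = 1
prod[3] = 1*max(2,1) = 1*2 = 2
prod[4] = 2*max(2,1) = 2*2 = 4
prod[5] = 2*max(3,2) = 2*3 = 6
prod[6] = 3*max(3,2) = 3*3 = 9
prod[7] = 2*max(5,6) = 2*6 = 12
prod[8] = 2*max(6,9) = 2*9 = 18
prod[9] = 3*max(6,9) = 3*9 = 27
prod[10] = 2*max(8,18) = 2*18 = 36
prod[11] = 2*max(9,27) = 2*27 = 54
prod[12] = 3*max(9,27) = 3*27 = 81
prod[13] = 2*max(11,54) = 2*54 = 108
prod[14] = 2*max(12,81) = 2*81 = 162
prod[15] = 3*max(12,81) = 3*81 = 243
prod[16] = 2*max(14,162) = 2*162 = 324
prod[17] = 2*max(15,243) = 2*243 = 486
One optimal split: 3 + 3 + 3 + 3 + 3 + 2; product 3*3*3*3*3*2 = 486.

486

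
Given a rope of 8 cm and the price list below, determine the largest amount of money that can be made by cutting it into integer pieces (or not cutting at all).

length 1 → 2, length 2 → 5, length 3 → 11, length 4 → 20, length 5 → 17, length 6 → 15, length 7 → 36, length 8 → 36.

Let R[k] be the best obtainable value from length k. For each k, try every first piece i and keep the best of price[i] + R[k−i].
R[1] = 2
R[2] = max(2+2, 5+0) = 5
R[3] = max(2+5, 5+2, 11+0) = 11
R[4] = max(2+11, 5+5, 11+2, 20+0) = 20
R[5] = max(2+20, 5+11, 11+5, 20+2, 17+0) = 22
R[6] = max(2+22, 5+20, 11+11, 20+5, 17+2, 15+0) = 25
R[7] = max(2+25, 5+22, 11+20, …, 15+2, 36+0) = 36
R[8] = max(2+36, 5+25, 11+22, …, 36+2, 36+0) = 40
One optimal cutting: 4 + 4 → 20 + 20 = 40.

40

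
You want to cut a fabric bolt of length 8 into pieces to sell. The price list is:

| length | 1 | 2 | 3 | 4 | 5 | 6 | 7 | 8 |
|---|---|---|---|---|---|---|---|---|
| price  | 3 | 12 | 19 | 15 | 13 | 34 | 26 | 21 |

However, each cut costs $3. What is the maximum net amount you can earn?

44

Build net[k] bottom-up: net[k] = max over allowed piece i of (p[i] + net[k−i]) − 3 per cut.
net[1] = 3
net[2] = 12
net[3] = 19
net[4] = 21  (first piece 2, then net[2]=12)
net[5] = 28  (first piece 2, then net[3]=19)
net[6] = 35  (first piece 3, then net[3]=19)
net[7] = 37  (first piece 2, then net[5]=28)
net[8] = 44  (first piece 2, then net[6]=35)
One optimal plan: pieces 3 + 3 + 2 (2 cuts) → $50 − $6 = $44.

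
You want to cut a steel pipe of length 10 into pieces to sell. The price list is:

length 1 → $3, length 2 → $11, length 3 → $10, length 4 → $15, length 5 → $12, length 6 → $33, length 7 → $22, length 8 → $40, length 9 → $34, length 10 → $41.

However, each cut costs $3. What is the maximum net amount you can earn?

Let r[k] be the best obtainable value from length k. For each k, try every first piece i and keep the best of price[i] + r[k−i] minus the 3 cut fee when i<k.
r[1] = 3
r[2] = 11
r[3] = 11  (first piece 1, then r[2]=11)
r[4] = 19  (first piece 2, then r[2]=11)
r[5] = 19  (first piece 1, then r[4]=19)
r[6] = 33
r[7] = 33  (first piece 1, then r[6]=33)
r[8] = 41  (first piece 2, then r[6]=33)
r[9] = 41  (first piece 1, then r[8]=41)
r[10] = 49  (first piece 2, then r[8]=41)
One optimal plan: pieces 6 + 2 + 2 (2 cuts) → $55 − $6 = $49.

49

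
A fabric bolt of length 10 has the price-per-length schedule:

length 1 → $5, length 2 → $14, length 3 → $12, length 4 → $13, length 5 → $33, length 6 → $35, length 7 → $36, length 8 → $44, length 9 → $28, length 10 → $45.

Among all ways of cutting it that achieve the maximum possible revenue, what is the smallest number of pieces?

Build r[k] bottom-up: r[k] = max over allowed piece i of (p[i] + r[k−i]).
r[1] = 5
r[2] = 14
r[3] = 19  (first piece 1, then r[2]=14)
r[4] = 28  (first piece 2, then r[2]=14)
r[5] = 33  (first piece 1, then r[4]=28)
r[6] = 42  (first piece 2, then r[4]=28)
r[7] = 47  (first piece 1, then r[6]=42)
r[8] = 56  (first piece 2, then r[6]=42)
r[9] = 61  (first piece 1, then r[8]=56)
r[10] = 70  (first piece 2, then r[8]=56)
Maximum revenue is $70.
Now minimize piece count subject to staying optimal: for each k, pieces[k] = 1 + min over i with p[i]+r[k−i]=r[k] of pieces[k−i].
pieces[7] = 2
pieces[8] = 4
pieces[9] = 3
pieces[10] = 5

5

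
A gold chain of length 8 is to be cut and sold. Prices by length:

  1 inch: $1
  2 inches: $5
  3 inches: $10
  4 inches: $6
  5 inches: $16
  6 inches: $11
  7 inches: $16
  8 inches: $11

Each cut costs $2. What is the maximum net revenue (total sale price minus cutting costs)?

24

Build v[k] bottom-up: v[k] = max over allowed piece i of (p[i] + v[k−i]) − 2 per cut.
v[1] = 1
v[2] = 5
v[3] = 10
v[4] = 9  (first piece 1, then v[3]=10)
v[5] = 16
v[6] = 18  (first piece 3, then v[3]=10)
v[7] = 19  (first piece 2, then v[5]=16)
v[8] = 24  (first piece 3, then v[5]=16)
One optimal plan: pieces 5 + 3 (1 cut) → $26 − $2 = $24.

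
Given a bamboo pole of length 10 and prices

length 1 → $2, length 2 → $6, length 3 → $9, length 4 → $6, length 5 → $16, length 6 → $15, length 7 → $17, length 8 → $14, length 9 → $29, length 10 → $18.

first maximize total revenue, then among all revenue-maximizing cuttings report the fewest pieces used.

Let r[k] be the best obtainable value from length k. For each k, try every first piece i and keep the best of price[i] + r[k−i].
r[1] = 2
r[2] = 6
r[3] = 9
r[4] = 12  (first piece 2, then r[2]=6)
r[5] = 16
r[6] = 18  (first piece 1, then r[5]=16)
r[7] = 22  (first piece 2, then r[5]=16)
r[8] = 25  (first piece 3, then r[5]=16)
r[9] = 29
r[10] = 32  (first piece 5, then r[5]=16)
Maximum revenue is $32.
Now minimize piece count subject to staying optimal: for each k, pieces[k] = 1 + min over i with p[i]+r[k−i]=r[k] of pieces[k−i].
pieces[7] = 2
pieces[8] = 2
pieces[9] = 1
pieces[10] = 2

2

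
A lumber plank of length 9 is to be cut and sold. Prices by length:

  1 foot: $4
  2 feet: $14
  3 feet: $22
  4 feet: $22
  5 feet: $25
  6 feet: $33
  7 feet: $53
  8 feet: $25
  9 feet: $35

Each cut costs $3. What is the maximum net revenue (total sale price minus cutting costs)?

Consider every possible first cut. v[k] is the best of p[i]+v[k−i] over all sellable i≤k, charging 3 whenever i<k.
v[1] = 4
v[2] = max(4+4-3, 14+0) = 14
v[3] = max(4+14-3, 14+4-3, 22+0) = 22
v[4] = max(4+22-3, 14+14-3, 22+4-3, 22+0) = 25
v[5] = max(4+25-3, 14+22-3, 22+14-3, 22+4-3, 25+0) = 33
v[6] = max(4+33-3, 14+25-3, 22+22-3, 22+14-3, 25+4-3, 33+0) = 41
v[7] = max(4+41-3, 14+33-3, 22+25-3, …, 33+4-3, 53+0) = 53
v[8] = max(4+53-3, 14+41-3, 22+33-3, …, 53+4-3, 25+0) = 54
v[9] = max(4+54-3, 14+53-3, 22+41-3, …, 25+4-3, 35+0) = 64
One optimal plan: pieces 7 + 2 (1 cut) → $67 − $3 = $64.

64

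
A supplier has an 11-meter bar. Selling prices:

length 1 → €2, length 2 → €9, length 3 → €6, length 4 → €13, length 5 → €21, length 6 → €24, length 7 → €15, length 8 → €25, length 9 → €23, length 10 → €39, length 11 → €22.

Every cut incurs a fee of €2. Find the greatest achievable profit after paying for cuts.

43

Build net[k] bottom-up: net[k] = max over allowed piece i of (p[i] + net[k−i]) − 2 per cut.
net[1] = 2
net[2] = max(2+2-2, 9+0) = 9
net[3] = max(2+9-2, 9+2-2, 6+0) = 9
net[4] = max(2+9-2, 9+9-2, 6+2-2, 13+0) = 16
net[5] = max(2+16-2, 9+9-2, 6+9-2, 13+2-2, 21+0) = 21
net[6] = max(2+21-2, 9+16-2, 6+9-2, 13+9-2, 21+2-2, 24+0) = 24
net[7] = max(2+24-2, 9+21-2, 6+16-2, …, 24+2-2, 15+0) = 28
net[8] = max(2+28-2, 9+24-2, 6+21-2, …, 15+2-2, 25+0) = 31
net[9] = max(2+31-2, 9+28-2, 6+24-2, …, 25+2-2, 23+0) = 35
net[10] = max(2+35-2, 9+31-2, 6+28-2, …, 23+2-2, 39+0) = 40
net[11] = max(2+40-2, 9+35-2, 6+31-2, …, 39+2-2, 22+0) = 43
One optimal plan: pieces 6 + 5 (1 cut) → €45 − €2 = €43.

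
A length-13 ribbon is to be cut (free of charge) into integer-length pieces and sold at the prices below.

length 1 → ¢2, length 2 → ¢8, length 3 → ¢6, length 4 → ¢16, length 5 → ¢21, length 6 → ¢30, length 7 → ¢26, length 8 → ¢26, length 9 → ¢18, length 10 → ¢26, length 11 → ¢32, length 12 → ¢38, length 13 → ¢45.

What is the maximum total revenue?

62

Build best[k] bottom-up: best[k] = max over allowed piece i of (p[i] + best[k−i]).
best[1] = 2
best[2] = max(2+2, 8+0) = 8
best[3] = max(2+8, 8+2, 6+0) = 10
best[4] = max(2+10, 8+8, 6+2, 16+0) = 16
best[5] = max(2+16, 8+10, 6+8, 16+2, 21+0) = 21
best[6] = max(2+21, 8+16, 6+10, 16+8, 21+2, 30+0) = 30
best[7] = max(2+30, 8+21, 6+16, …, 30+2, 26+0) = 32
best[8] = max(2+32, 8+30, 6+21, …, 26+2, 26+0) = 38
best[9] = max(2+38, 8+32, 6+30, …, 26+2, 18+0) = 40
best[10] = max(2+40, 8+38, 6+32, …, 18+2, 26+0) = 46
best[11] = max(2+46, 8+40, 6+38, …, 26+2, 32+0) = 51
best[12] = max(2+51, 8+46, 6+40, …, 32+2, 38+0) = 60
best[13] = max(2+60, 8+51, 6+46, …, 38+2, 45+0) = 62
One optimal cutting: 6 + 6 + 1 → ¢30 + ¢30 + ¢2 = ¢62.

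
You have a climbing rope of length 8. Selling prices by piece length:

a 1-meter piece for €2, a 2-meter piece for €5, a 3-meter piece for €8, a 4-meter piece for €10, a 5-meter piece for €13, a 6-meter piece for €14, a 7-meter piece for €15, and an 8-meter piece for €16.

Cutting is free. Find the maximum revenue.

21

Build v[k] bottom-up: v[k] = max over allowed piece i of (p[i] + v[k−i]).
v[1] = 2
v[2] = 5
v[3] = 8
v[4] = 10  (first piece 1, then v[3]=8)
v[5] = 13  (first piece 2, then v[3]=8)
v[6] = 16  (first piece 3, then v[3]=8)
v[7] = 18  (first piece 1, then v[6]=16)
v[8] = 21  (first piece 2, then v[6]=16)
One optimal cutting: 3 + 3 + 2 → €8 + €8 + €5 = €21.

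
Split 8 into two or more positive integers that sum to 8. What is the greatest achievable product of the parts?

18

Define m[k] = max over 1≤i<k of i · max(k−i, m[k−i]); the inner max lets the remainder stay uncut if that's better.
m[2] = 1·max(1,0) = 1·1 = 1
m[3] = max(1·2, 2·1) = 2
m[4] = max(1·3, 2·2, 3·1) = 4
m[5] = max(1·4, 2·3, 3·2, 4·1) = 6
m[6] = max(1·6, 2·4, 3·3, 4·2, 5·1) = 9
m[7] = max(1·9, 2·6, 3·4, 4·3, 5·2, 6·1) = 12
m[8] = max(1·12, 2·9, 3·6, …, 6·2, 7·1) = 18
One optimal split: 3 + 3 + 2; product 3·3·2 = 18.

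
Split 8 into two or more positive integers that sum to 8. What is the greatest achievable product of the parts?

18

Define prod[k] = max over 1≤i<k of i · max(k−i, prod[k−i]); the inner max lets the remainder stay uncut if that's better.
prod[2] = 1×max(1,0) = 1×1 = 1
prod[3] = 1×max(2,1) = 1×2 = 2
prod[4] = 2×max(2,1) = 2×2 = 4
prod[5] = 2×max(3,2) = 2×3 = 6
prod[6] = 3×max(3,2) = 3×3 = 9
prod[7] = 2×max(5,6) = 2×6 = 12
prod[8] = 2×max(6,9) = 2×9 = 18
One optimal split: 3 + 3 + 2; product 3×3×2 = 18.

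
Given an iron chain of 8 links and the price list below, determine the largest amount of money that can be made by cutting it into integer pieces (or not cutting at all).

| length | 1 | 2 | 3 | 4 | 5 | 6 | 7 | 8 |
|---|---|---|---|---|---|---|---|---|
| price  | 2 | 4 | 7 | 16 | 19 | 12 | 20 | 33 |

Build R[k] bottom-up: R[k] = max over allowed piece i of (p[i] + R[k−i]).
R[1] = 2
R[2] = max(2+2, 4+0) = 4
R[3] = max(2+4, 4+2, 7+0) = 7
R[4] = max(2+7, 4+4, 7+2, 16+0) = 16
R[5] = max(2+16, 4+7, 7+4, 16+2, 19+0) = 19
R[6] = max(2+19, 4+16, 7+7, 16+4, 19+2, 12+0) = 21
R[7] = max(2+21, 4+19, 7+16, …, 12+2, 20+0) = 23
R[8] = max(2+23, 4+21, 7+19, …, 20+2, 33+0) = 33
Best is to sell the whole 8-link piece uncut for $33.

33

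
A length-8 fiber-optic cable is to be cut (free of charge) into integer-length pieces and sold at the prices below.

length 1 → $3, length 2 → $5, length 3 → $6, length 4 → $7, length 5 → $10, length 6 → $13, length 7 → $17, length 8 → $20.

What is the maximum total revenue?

24

Build v[k] bottom-up: v[k] = max over allowed piece i of (p[i] + v[k−i]).
v[1] = 3
v[2] = 6  (first piece 1, then v[1]=3)
v[3] = 9  (first piece 1, then v[2]=6)
v[4] = 12  (first piece 1, then v[3]=9)
v[5] = 15  (first piece 1, then v[4]=12)
v[6] = 18  (first piece 1, then v[5]=15)
v[7] = 21  (first piece 1, then v[6]=18)
v[8] = 24  (first piece 1, then v[7]=21)
One optimal cutting: 1 + 1 + 1 + 1 + 1 + 1 + 1 + 1 → $3 + $3 + $3 + $3 + $3 + $3 + $3 + $3 = $24.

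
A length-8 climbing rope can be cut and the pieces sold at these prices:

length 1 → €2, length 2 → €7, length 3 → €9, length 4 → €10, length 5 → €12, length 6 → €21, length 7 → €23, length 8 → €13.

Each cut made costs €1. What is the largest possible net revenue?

27

Let r[k] be the best obtainable value from length k. For each k, try every first piece i and keep the best of price[i] + r[k−i] minus the 1 cut fee when i<k.
r[1] = 2
r[2] = 7
r[3] = 9
r[4] = 13  (first piece 2, then r[2]=7)
r[5] = 15  (first piece 2, then r[3]=9)
r[6] = 21
r[7] = 23
r[8] = 27  (first piece 2, then r[6]=21)
One optimal plan: pieces 6 + 2 (1 cut) → €28 − €1 = €27.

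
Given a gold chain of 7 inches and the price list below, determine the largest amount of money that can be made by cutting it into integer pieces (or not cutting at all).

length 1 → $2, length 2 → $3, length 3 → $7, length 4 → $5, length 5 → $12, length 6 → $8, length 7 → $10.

16

Let r[k] be the best obtainable value from length k. For each k, try every first piece i and keep the best of price[i] + r[k−i].
r[1] = 2
r[2] = 4  (first piece 1, then r[1]=2)
r[3] = 7
r[4] = 9  (first piece 1, then r[3]=7)
r[5] = 12
r[6] = 14  (first piece 1, then r[5]=12)
r[7] = 16  (first piece 1, then r[6]=14)
One optimal cutting: 5 + 1 + 1 → $12 + $2 + $2 = $16.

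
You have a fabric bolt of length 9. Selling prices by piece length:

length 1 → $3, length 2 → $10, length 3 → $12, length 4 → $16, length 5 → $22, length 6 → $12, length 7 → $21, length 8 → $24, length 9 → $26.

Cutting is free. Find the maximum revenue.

43

Consider every possible first cut. v[k] is the best of p[i]+v[k−i] over all sellable i≤k.
v[1] = 3
v[2] = 10
v[3] = 13  (first piece 1, then v[2]=10)
v[4] = 20  (first piece 2, then v[2]=10)
v[5] = 23  (first piece 1, then v[4]=20)
v[6] = 30  (first piece 2, then v[4]=20)
v[7] = 33  (first piece 1, then v[6]=30)
v[8] = 40  (first piece 2, then v[6]=30)
v[9] = 43  (first piece 1, then v[8]=40)
One optimal cutting: 2 + 2 + 2 + 2 + 1 → $10 + $10 + $10 + $10 + $3 = $43.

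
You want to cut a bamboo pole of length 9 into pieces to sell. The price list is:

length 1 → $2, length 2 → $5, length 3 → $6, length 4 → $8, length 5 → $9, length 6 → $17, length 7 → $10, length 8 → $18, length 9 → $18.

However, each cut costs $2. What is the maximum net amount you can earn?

Consider every possible first cut. net[k] is the best of p[i]+net[k−i] over all sellable i≤k, charging 2 whenever i<k.
net[1] = 2
net[2] = max(2+2-2, 5+0) = 5
net[3] = max(2+5-2, 5+2-2, 6+0) = 6
net[4] = max(2+6-2, 5+5-2, 6+2-2, 8+0) = 8
net[5] = max(2+8-2, 5+6-2, 6+5-2, 8+2-2, 9+0) = 9
net[6] = max(2+9-2, 5+8-2, 6+6-2, 8+5-2, 9+2-2, 17+0) = 17
net[7] = max(2+17-2, 5+9-2, 6+8-2, …, 17+2-2, 10+0) = 17
net[8] = max(2+17-2, 5+17-2, 6+9-2, …, 10+2-2, 18+0) = 20
net[9] = max(2+20-2, 5+17-2, 6+17-2, …, 18+2-2, 18+0) = 21
One optimal plan: pieces 6 + 3 (1 cut) → $23 − $2 = $21.

21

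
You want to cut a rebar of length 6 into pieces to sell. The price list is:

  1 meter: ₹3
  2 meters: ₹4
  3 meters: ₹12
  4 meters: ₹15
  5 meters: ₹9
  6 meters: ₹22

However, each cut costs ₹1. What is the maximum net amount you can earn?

Let net[k] be the best obtainable value from length k. For each k, try every first piece i and keep the best of price[i] + net[k−i] minus the 1 cut fee when i<k.
net[1] = 3
net[2] = 5  (first piece 1, then net[1]=3)
net[3] = 12
net[4] = 15
net[5] = 17  (first piece 1, then net[4]=15)
net[6] = 23  (first piece 3, then net[3]=12)
One optimal plan: pieces 3 + 3 (1 cut) → ₹24 − ₹1 = ₹23.

23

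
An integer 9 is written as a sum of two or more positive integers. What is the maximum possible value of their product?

Define P[k] = max over 1≤i<k of i · max(k−i, P[k−i]); the inner max lets the remainder stay uncut if that's better.
P[2] = 1×max(1,0) = 1×1 = 1
P[3] = 1×max(2,1) = 1×2 = 2
P[4] = 2×max(2,1) = 2×2 = 4
P[5] = 2×max(3,2) = 2×3 = 6
P[6] = 3×max(3,2) = 3×3 = 9
P[7] = 2×max(5,6) = 2×6 = 12
P[8] = 2×max(6,9) = 2×9 = 18
P[9] = 3×max(6,9) = 3×9 = 27
One optimal split: 3 + 3 + 3; product 3×3×3 = 27.

27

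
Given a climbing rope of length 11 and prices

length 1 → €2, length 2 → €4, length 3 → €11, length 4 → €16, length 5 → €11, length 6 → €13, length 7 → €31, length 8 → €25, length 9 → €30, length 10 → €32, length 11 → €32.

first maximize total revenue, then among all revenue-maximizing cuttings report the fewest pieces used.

Consider every possible first cut. r[k] is the best of p[i]+r[k−i] over all sellable i≤k.
r[1] = 2
r[2] = max(2+2, 4+0) = 4
r[3] = max(2+4, 4+2, 11+0) = 11
r[4] = max(2+11, 4+4, 11+2, 16+0) = 16
r[5] = max(2+16, 4+11, 11+4, 16+2, 11+0) = 18
r[6] = max(2+18, 4+16, 11+11, 16+4, 11+2, 13+0) = 22
r[7] = max(2+22, 4+18, 11+16, …, 13+2, 31+0) = 31
r[8] = max(2+31, 4+22, 11+18, …, 31+2, 25+0) = 33
r[9] = max(2+33, 4+31, 11+22, …, 25+2, 30+0) = 35
r[10] = max(2+35, 4+33, 11+31, …, 30+2, 32+0) = 42
r[11] = max(2+42, 4+35, 11+33, …, 32+2, 32+0) = 47
Maximum revenue is €47.
Now minimize piece count subject to staying optimal: for each k, pieces[k] = 1 + min over i with p[i]+r[k−i]=r[k] of pieces[k−i].
pieces[8] = 2
pieces[9] = 2
pieces[10] = 2
pieces[11] = 2

2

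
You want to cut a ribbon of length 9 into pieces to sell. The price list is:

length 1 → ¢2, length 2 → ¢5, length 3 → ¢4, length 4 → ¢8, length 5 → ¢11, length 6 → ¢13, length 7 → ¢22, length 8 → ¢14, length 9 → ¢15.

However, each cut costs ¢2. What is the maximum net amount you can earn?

25

Let v[k] be the best obtainable value from length k. For each k, try every first piece i and keep the best of price[i] + v[k−i] minus the 2 cut fee when i<k.
v[1] = 2
v[2] = max(2+2-2, 5+0) = 5
v[3] = max(2+5-2, 5+2-2, 4+0) = 5
v[4] = max(2+5-2, 5+5-2, 4+2-2, 8+0) = 8
v[5] = max(2+8-2, 5+5-2, 4+5-2, 8+2-2, 11+0) = 11
v[6] = max(2+11-2, 5+8-2, 4+5-2, 8+5-2, 11+2-2, 13+0) = 13
v[7] = max(2+13-2, 5+11-2, 4+8-2, …, 13+2-2, 22+0) = 22
v[8] = max(2+22-2, 5+13-2, 4+11-2, …, 22+2-2, 14+0) = 22
v[9] = max(2+22-2, 5+22-2, 4+13-2, …, 14+2-2, 15+0) = 25
One optimal plan: pieces 7 + 2 (1 cut) → ¢27 − ¢2 = ¢25.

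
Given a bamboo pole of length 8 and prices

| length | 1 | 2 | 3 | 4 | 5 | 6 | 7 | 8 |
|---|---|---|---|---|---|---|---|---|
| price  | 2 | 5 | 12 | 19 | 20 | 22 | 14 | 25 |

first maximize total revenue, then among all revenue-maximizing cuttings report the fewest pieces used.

2

Build r[k] bottom-up: r[k] = max over allowed piece i of (p[i] + r[k−i]).
r[1] = 2
r[2] = max(2+2, 5+0) = 5
r[3] = max(2+5, 5+2, 12+0) = 12
r[4] = max(2+12, 5+5, 12+2, 19+0) = 19
r[5] = max(2+19, 5+12, 12+5, 19+2, 20+0) = 21
r[6] = max(2+21, 5+19, 12+12, 19+5, 20+2, 22+0) = 24
r[7] = max(2+24, 5+21, 12+19, …, 22+2, 14+0) = 31
r[8] = max(2+31, 5+24, 12+21, …, 14+2, 25+0) = 38
Maximum revenue is $38.
Now minimize piece count subject to staying optimal: for each k, pieces[k] = 1 + min over i with p[i]+r[k−i]=r[k] of pieces[k−i].
pieces[5] = 2
pieces[6] = 2
pieces[7] = 2
pieces[8] = 2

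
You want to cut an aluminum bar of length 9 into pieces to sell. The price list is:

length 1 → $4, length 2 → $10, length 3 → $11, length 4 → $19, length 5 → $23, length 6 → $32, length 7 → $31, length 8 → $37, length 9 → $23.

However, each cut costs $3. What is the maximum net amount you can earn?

40

Let v[k] be the best obtainable value from length k. For each k, try every first piece i and keep the best of price[i] + v[k−i] minus the 3 cut fee when i<k.
v[1] = 4
v[2] = 10
v[3] = 11  (first piece 1, then v[2]=10)
v[4] = 19
v[5] = 23
v[6] = 32
v[7] = 33  (first piece 1, then v[6]=32)
v[8] = 39  (first piece 2, then v[6]=32)
v[9] = 40  (first piece 1, then v[8]=39)
One optimal plan: pieces 6 + 2 + 1 (2 cuts) → $46 − $6 = $40.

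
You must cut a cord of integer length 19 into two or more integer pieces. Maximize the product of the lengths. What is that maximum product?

Let g[k] be the best product for length k (with at least one cut). For each first piece i, the rest contributes max(k−i, g[k−i]).
g[2] = 1·max(1,0) = 1·1 = 1
g[3] = max(1·2, 2·1) = 2
g[4] = max(1·3, 2·2, 3·1) = 4
g[5] = max(1·4, 2·3, 3·2, 4·1) = 6
g[6] = max(1·6, 2·4, 3·3, 4·2, 5·1) = 9
g[7] = max(1·9, 2·6, 3·4, 4·3, 5·2, 6·1) = 12
g[8] = max(1·12, 2·9, 3·6, …, 6·2, 7·1) = 18
g[9] = max(1·18, 2·12, 3·9, …, 7·2, 8·1) = 27
g[10] = max(1·27, 2·18, 3·12, …, 8·2, 9·1) = 36
g[11] = max(1·36, 2·27, 3·18, …, 9·2, 10·1) = 54
g[12] = max(1·54, 2·36, 3·27, …, 10·2, 11·1) = 81
g[13] = max(1·81, 2·54, 3·36, …, 11·2, 12·1) = 108
g[14] = max(1·108, 2·81, 3·54, …, 12·2, 13·1) = 162
g[15] = max(1·162, 2·108, 3·81, …, 13·2, 14·1) = 243
g[16] = max(1·243, 2·162, 3·108, …, 14·2, 15·1) = 324
g[17] = max(1·324, 2·243, 3·162, …, 15·2, 16·1) = 486
g[18] = max(1·486, 2·324, 3·243, …, 16·2, 17·1) = 729
g[19] = max(1·729, 2·486, 3·324, …, 17·2, 18·1) = 972
One optimal split: 3 + 3 + 3 + 3 + 3 + 2 + 2; product 3·3·3·3·3·2·2 = 972.

972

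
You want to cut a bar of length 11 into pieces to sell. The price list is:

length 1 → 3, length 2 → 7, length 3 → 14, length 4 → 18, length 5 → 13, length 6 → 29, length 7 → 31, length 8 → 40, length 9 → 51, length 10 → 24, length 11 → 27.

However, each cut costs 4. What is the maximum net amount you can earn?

Build v[k] bottom-up: v[k] = max over allowed piece i of (p[i] + v[k−i]) − 4 per cut.
v[1] = 3
v[2] = max(3+3-4, 7+0) = 7
v[3] = max(3+7-4, 7+3-4, 14+0) = 14
v[4] = max(3+14-4, 7+7-4, 14+3-4, 18+0) = 18
v[5] = max(3+18-4, 7+14-4, 14+7-4, 18+3-4, 13+0) = 17
v[6] = max(3+17-4, 7+18-4, 14+14-4, 18+7-4, 13+3-4, 29+0) = 29
v[7] = max(3+29-4, 7+17-4, 14+18-4, …, 29+3-4, 31+0) = 31
v[8] = max(3+31-4, 7+29-4, 14+17-4, …, 31+3-4, 40+0) = 40
v[9] = max(3+40-4, 7+31-4, 14+29-4, …, 40+3-4, 51+0) = 51
v[10] = max(3+51-4, 7+40-4, 14+31-4, …, 51+3-4, 24+0) = 50
v[11] = max(3+50-4, 7+51-4, 14+40-4, …, 24+3-4, 27+0) = 54
One optimal plan: pieces 9 + 2 (1 cut) → 58 − 4 = 54.

54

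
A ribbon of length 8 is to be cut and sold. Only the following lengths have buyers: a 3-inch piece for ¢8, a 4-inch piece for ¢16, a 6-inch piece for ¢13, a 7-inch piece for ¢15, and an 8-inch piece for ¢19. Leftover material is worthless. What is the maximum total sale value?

32

Let best[k] be the best obtainable value from length k. For each k, try every first piece i and keep the best of price[i] + best[k−i].
best[1] = 0
best[2] = 0
best[3] = 8
best[4] = max(8+0, 16+0) = 16
best[5] = max(8+0, 16+0) = 16
best[6] = max(8+8, 16+0, 13+0) = 16
best[7] = max(8+16, 16+8, 13+0, 15+0) = 24
best[8] = max(8+16, 16+16, 13+0, 15+0, 19+0) = 32
One optimal cutting: 4 + 4 → ¢32.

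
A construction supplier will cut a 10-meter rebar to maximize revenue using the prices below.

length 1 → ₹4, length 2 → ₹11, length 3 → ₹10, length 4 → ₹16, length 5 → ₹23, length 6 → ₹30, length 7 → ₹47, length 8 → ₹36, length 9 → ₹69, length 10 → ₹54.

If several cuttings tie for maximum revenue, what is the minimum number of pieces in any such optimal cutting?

2

Let r[k] be the best obtainable value from length k. For each k, try every first piece i and keep the best of price[i] + r[k−i].
r[1] = 4
r[2] = max(4+4, 11+0) = 11
r[3] = max(4+11, 11+4, 10+0) = 15
r[4] = max(4+15, 11+11, 10+4, 16+0) = 22
r[5] = max(4+22, 11+15, 10+11, 16+4, 23+0) = 26
r[6] = max(4+26, 11+22, 10+15, 16+11, 23+4, 30+0) = 33
r[7] = max(4+33, 11+26, 10+22, …, 30+4, 47+0) = 47
r[8] = max(4+47, 11+33, 10+26, …, 47+4, 36+0) = 51
r[9] = max(4+51, 11+47, 10+33, …, 36+4, 69+0) = 69
r[10] = max(4+69, 11+51, 10+47, …, 69+4, 54+0) = 73
Maximum revenue is ₹73.
Now minimize piece count subject to staying optimal: for each k, pieces[k] = 1 + min over i with p[i]+r[k−i]=r[k] of pieces[k−i].
pieces[7] = 1
pieces[8] = 2
pieces[9] = 1
pieces[10] = 2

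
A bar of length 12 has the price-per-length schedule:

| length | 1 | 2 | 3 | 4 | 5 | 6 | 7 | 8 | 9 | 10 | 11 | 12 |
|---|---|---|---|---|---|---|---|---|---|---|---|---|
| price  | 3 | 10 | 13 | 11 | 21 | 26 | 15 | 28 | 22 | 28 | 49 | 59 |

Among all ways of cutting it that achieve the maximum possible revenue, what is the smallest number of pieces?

6

Let r[k] be the best obtainable value from length k. For each k, try every first piece i and keep the best of price[i] + r[k−i].
r[1] = 3
r[2] = 10
r[3] = 13  (first piece 1, then r[2]=10)
r[4] = 20  (first piece 2, then r[2]=10)
r[5] = 23  (first piece 1, then r[4]=20)
r[6] = 30  (first piece 2, then r[4]=20)
r[7] = 33  (first piece 1, then r[6]=30)
r[8] = 40  (first piece 2, then r[6]=30)
r[9] = 43  (first piece 1, then r[8]=40)
r[10] = 50  (first piece 2, then r[8]=40)
r[11] = 53  (first piece 1, then r[10]=50)
r[12] = 60  (first piece 2, then r[10]=50)
Maximum revenue is 60.
Now minimize piece count subject to staying optimal: for each k, pieces[k] = 1 + min over i with p[i]+r[k−i]=r[k] of pieces[k−i].
pieces[9] = 4
pieces[10] = 5
pieces[11] = 5
pieces[12] = 6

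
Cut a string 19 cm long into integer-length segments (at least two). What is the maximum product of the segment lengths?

972

Define g[k] = max over 1≤i<k of i · max(k−i, g[k−i]); the inner max lets the remainder stay uncut if that's better.
g[2] = 1×max(1,0) = 1×1 = 1
g[3] = 1×max(2,1) = 1×2 = 2
g[4] = 2×max(2,1) = 2×2 = 4
g[5] = 2×max(3,2) = 2×3 = 6
g[6] = 3×max(3,2) = 3×3 = 9
g[7] = 2×max(5,6) = 2×6 = 12
g[8] = 2×max(6,9) = 2×9 = 18
g[9] = 3×max(6,9) = 3×9 = 27
g[10] = 2×max(8,18) = 2×18 = 36
g[11] = 2×max(9,27) = 2×27 = 54
g[12] = 3×max(9,27) = 3×27 = 81
g[13] = 2×max(11,54) = 2×54 = 108
g[14] = 2×max(12,81) = 2×81 = 162
g[15] = 3×max(12,81) = 3×81 = 243
g[16] = 2×max(14,162) = 2×162 = 324
g[17] = 2×max(15,243) = 2×243 = 486
g[18] = 3×max(15,243) = 3×243 = 729
g[19] = 2×max(17,486) = 2×486 = 972
One optimal split: 3 + 3 + 3 + 3 + 3 + 2 + 2; product 3×3×3×3×3×2×2 = 972.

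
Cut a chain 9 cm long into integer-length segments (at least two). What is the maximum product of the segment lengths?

27

Define P[k] = max over 1≤i<k of i · max(k−i, P[k−i]); the inner max lets the remainder stay uncut if that's better.
P[2] = 1·max(1,0) = 1·1 = 1
P[3] = 1·max(2,1) = 1·2 = 2
P[4] = 2·max(2,1) = 2·2 = 4
P[5] = 2·max(3,2) = 2·3 = 6
P[6] = 3·max(3,2) = 3·3 = 9
P[7] = 2·max(5,6) = 2·6 = 12
P[8] = 2·max(6,9) = 2·9 = 18
P[9] = 3·max(6,9) = 3·9 = 27
One optimal split: 3 + 3 + 3; product 3·3·3 = 27.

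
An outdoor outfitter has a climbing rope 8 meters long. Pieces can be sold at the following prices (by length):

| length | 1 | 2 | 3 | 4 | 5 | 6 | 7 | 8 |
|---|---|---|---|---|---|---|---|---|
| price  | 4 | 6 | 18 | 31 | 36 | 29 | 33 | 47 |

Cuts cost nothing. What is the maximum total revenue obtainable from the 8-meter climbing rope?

Build best[k] bottom-up: best[k] = max over allowed piece i of (p[i] + best[k−i]).
best[1] = 4
best[2] = 8  (first piece 1, then best[1]=4)
best[3] = 18
best[4] = 31
best[5] = 36
best[6] = 40  (first piece 1, then best[5]=36)
best[7] = 49  (first piece 3, then best[4]=31)
best[8] = 62  (first piece 4, then best[4]=31)
One optimal cutting: 4 + 4 → €31 + €31 = €62.

62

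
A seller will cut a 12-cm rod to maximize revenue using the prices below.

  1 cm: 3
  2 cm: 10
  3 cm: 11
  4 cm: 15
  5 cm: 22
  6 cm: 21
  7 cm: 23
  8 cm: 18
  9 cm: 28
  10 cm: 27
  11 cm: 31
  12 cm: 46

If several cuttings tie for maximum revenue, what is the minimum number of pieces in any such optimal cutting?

Let r[k] be the best obtainable value from length k. For each k, try every first piece i and keep the best of price[i] + r[k−i].
r[1] = 3
r[2] = 10
r[3] = 13  (first piece 1, then r[2]=10)
r[4] = 20  (first piece 2, then r[2]=10)
r[5] = 23  (first piece 1, then r[4]=20)
r[6] = 30  (first piece 2, then r[4]=20)
r[7] = 33  (first piece 1, then r[6]=30)
r[8] = 40  (first piece 2, then r[6]=30)
r[9] = 43  (first piece 1, then r[8]=40)
r[10] = 50  (first piece 2, then r[8]=40)
r[11] = 53  (first piece 1, then r[10]=50)
r[12] = 60  (first piece 2, then r[10]=50)
Maximum revenue is 60.
Now minimize piece count subject to staying optimal: for each k, pieces[k] = 1 + min over i with p[i]+r[k−i]=r[k] of pieces[k−i].
pieces[9] = 5
pieces[10] = 5
pieces[11] = 6
pieces[12] = 6

6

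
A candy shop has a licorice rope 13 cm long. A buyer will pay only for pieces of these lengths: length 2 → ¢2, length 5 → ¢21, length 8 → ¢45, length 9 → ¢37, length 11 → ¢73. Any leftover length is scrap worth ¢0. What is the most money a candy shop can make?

75

Build f[k] bottom-up: f[k] = max over allowed piece i of (p[i] + f[k−i]).
f[1] = 0
f[2] = 2
f[3] = 2
f[4] = 4  (first piece 2, then f[2]=2)
f[5] = max(2+2, 21+0) = 21
f[6] = max(2+4, 21+0) = 21
f[7] = max(2+21, 21+2) = 23
f[8] = max(2+21, 21+2, 45+0) = 45
f[9] = max(2+23, 21+4, 45+0, 37+0) = 45
f[10] = max(2+45, 21+21, 45+2, 37+0) = 47
f[11] = max(2+45, 21+21, 45+2, 37+2, 73+0) = 73
f[12] = max(2+47, 21+23, 45+4, 37+2, 73+0) = 73
f[13] = max(2+73, 21+45, 45+21, 37+4, 73+2) = 75
One optimal cutting: 11 + 2 → ¢75.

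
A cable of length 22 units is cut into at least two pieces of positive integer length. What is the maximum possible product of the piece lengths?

Fill g[k] for k=2..22: at each k try every first piece i and multiply by the better of (k−i) uncut or g[k−i].
g[2] = 1×max(1,0) = 1×1 = 1
g[3] = max(1×2, 2×1) = 2
g[4] = max(1×3, 2×2, 3×1) = 4
g[5] = max(1×4, 2×3, 3×2, 4×1) = 6
g[6] = max(1×6, 2×4, 3×3, 4×2, 5×1) = 9
g[7] = max(1×9, 2×6, 3×4, 4×3, 5×2, 6×1) = 12
g[8] = max(1×12, 2×9, 3×6, …, 6×2, 7×1) = 18
g[9] = max(1×18, 2×12, 3×9, …, 7×2, 8×1) = 27
g[10] = max(1×27, 2×18, 3×12, …, 8×2, 9×1) = 36
g[11] = max(1×36, 2×27, 3×18, …, 9×2, 10×1) = 54
g[12] = max(1×54, 2×36, 3×27, …, 10×2, 11×1) = 81
g[13] = max(1×81, 2×54, 3×36, …, 11×2, 12×1) = 108
g[14] = max(1×108, 2×81, 3×54, …, 12×2, 13×1) = 162
g[15] = max(1×162, 2×108, 3×81, …, 13×2, 14×1) = 243
g[16] = max(1×243, 2×162, 3×108, …, 14×2, 15×1) = 324
g[17] = max(1×324, 2×243, 3×162, …, 15×2, 16×1) = 486
g[18] = max(1×486, 2×324, 3×243, …, 16×2, 17×1) = 729
g[19] = max(1×729, 2×486, 3×324, …, 17×2, 18×1) = 972
g[20] = max(1×972, 2×729, 3×486, …, 18×2, 19×1) = 1458
g[21] = max(1×1458, 2×972, 3×729, …, 19×2, 20×1) = 2187
g[22] = max(1×2187, 2×1458, 3×972, …, 20×2, 21×1) = 2916
One optimal split: 3 + 3 + 3 + 3 + 3 + 3 + 2 + 2; product 3×3×3×3×3×3×2×2 = 2916.

2916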